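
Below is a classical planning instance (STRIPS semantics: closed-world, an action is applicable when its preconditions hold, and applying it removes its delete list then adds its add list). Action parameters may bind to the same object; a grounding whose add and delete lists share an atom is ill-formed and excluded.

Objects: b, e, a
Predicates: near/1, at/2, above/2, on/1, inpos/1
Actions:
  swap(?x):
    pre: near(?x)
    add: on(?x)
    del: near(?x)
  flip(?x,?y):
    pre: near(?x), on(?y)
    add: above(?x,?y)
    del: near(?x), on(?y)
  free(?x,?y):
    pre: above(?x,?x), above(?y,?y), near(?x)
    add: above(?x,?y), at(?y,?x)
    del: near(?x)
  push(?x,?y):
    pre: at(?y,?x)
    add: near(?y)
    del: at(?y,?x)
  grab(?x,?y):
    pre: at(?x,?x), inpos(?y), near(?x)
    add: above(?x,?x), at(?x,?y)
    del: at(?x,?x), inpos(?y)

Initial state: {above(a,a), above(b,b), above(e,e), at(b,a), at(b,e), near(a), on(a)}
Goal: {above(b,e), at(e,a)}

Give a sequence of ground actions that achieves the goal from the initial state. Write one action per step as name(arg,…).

1. free(a,e)  →  {above(a,a), above(a,e), above(b,b), above(e,e), at(b,a), at(b,e), at(e,a), on(a)}
2. push(e,b)  →  {above(a,a), above(a,e), above(b,b), above(e,e), at(b,a), at(e,a), near(b), on(a)}
3. free(b,e)  →  {above(a,a), above(a,e), above(b,b), above(b,e), above(e,e), at(b,a), at(e,a), at(e,b), on(a)}

free(a,e); push(e,b); free(b,e)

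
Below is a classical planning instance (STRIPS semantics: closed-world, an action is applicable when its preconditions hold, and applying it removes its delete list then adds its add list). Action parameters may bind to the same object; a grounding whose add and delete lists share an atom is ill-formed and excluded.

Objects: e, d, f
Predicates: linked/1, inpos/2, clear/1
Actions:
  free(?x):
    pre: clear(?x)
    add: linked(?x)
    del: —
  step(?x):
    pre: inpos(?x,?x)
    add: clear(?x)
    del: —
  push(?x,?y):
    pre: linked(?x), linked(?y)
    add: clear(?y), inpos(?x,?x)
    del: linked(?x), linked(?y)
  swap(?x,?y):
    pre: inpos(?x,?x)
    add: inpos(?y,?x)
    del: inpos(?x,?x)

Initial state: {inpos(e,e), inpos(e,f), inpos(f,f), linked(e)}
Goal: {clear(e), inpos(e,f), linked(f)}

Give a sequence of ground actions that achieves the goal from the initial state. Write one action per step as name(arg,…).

1. step(e)  →  {clear(e), inpos(e,e), inpos(e,f), inpos(f,f), linked(e)}
2. step(f)  →  {clear(e), clear(f), inpos(e,e), inpos(e,f), inpos(f,f), linked(e)}
3. free(f)  →  {clear(e), clear(f), inpos(e,e), inpos(e,f), inpos(f,f), linked(e), linked(f)}

step(e); step(f); free(f)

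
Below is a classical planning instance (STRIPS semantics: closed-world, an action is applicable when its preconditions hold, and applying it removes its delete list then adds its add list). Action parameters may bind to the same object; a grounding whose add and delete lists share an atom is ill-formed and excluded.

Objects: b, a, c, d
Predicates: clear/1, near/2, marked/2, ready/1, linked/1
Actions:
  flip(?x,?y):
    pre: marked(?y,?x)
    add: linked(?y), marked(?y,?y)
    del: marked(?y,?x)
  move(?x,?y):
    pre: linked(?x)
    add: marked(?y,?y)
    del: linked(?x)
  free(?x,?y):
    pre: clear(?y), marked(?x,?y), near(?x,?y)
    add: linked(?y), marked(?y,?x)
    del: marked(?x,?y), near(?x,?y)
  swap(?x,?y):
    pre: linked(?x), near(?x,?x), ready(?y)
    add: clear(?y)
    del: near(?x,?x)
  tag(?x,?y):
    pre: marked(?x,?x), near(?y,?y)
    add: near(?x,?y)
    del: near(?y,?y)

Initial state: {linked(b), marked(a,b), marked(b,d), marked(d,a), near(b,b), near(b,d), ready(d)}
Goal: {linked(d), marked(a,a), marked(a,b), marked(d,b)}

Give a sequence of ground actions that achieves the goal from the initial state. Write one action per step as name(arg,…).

1. swap(b,d)  →  {clear(d), linked(b), marked(a,b), marked(b,d), marked(d,a), near(b,d), ready(d)}
2. move(b,a)  →  {clear(d), marked(a,a), marked(a,b), marked(b,d), marked(d,a), near(b,d), ready(d)}
3. free(b,d)  →  {clear(d), linked(d), marked(a,a), marked(a,b), marked(d,a), marked(d,b), ready(d)}

swap(b,d); move(b,a); free(b,d)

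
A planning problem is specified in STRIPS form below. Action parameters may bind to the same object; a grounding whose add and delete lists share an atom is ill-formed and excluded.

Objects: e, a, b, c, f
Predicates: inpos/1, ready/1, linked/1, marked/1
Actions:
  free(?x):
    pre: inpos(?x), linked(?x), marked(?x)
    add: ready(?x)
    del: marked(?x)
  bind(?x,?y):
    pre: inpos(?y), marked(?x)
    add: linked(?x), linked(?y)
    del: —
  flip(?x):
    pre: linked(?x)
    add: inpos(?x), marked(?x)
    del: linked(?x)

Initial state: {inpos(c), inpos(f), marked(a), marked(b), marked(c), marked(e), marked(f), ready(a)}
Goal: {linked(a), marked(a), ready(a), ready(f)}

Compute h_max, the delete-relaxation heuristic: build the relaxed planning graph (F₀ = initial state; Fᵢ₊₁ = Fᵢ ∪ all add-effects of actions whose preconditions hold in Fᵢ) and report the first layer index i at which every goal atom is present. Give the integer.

F0 = init (8 atoms)
F1 = F0 ∪ {linked(a), linked(b), linked(c), linked(e), linked(f)}  (13 atoms)
F2 = F1 ∪ {inpos(a), inpos(b), inpos(e), ready(c), ready(f)}  (18 atoms)
goal ⊆ F2  ⇒  h_max = 2

2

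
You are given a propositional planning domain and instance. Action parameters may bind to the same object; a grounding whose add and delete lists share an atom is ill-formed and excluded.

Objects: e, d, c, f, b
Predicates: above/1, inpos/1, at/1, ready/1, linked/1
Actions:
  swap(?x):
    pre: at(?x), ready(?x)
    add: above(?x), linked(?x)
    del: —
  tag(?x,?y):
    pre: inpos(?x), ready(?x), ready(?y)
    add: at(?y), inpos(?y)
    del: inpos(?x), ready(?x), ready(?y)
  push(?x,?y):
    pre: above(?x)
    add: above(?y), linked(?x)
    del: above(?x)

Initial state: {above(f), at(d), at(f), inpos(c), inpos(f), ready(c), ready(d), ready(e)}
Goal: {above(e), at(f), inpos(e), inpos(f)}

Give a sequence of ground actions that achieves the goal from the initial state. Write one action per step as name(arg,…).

tag(c,e); push(f,e)

1. tag(c,e)  →  {above(f), at(d), at(e), at(f), inpos(e), inpos(f), ready(d)}
2. push(f,e)  →  {above(e), at(d), at(e), at(f), inpos(e), inpos(f), linked(f), ready(d)}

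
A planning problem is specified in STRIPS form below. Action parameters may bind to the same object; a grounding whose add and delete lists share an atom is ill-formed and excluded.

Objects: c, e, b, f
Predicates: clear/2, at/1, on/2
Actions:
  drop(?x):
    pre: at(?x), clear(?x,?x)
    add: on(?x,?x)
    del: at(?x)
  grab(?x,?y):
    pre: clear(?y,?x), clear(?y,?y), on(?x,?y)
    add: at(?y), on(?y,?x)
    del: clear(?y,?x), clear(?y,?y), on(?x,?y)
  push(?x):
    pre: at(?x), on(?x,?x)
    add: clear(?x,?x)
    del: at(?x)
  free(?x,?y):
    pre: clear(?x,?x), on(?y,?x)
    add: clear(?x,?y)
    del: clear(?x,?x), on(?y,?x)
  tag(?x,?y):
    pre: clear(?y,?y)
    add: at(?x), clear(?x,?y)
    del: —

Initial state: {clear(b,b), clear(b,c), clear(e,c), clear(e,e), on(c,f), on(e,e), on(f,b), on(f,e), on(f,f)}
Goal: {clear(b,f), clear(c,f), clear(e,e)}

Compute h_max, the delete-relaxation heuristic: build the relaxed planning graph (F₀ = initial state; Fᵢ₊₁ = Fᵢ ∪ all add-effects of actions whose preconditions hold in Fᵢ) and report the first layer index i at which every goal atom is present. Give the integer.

3

F0 = init (9 atoms)
F1 = F0 ∪ {at(b), at(c), at(e), at(f), clear(b,e), clear(b,f), clear(c,b), clear(c,e), clear(e,b), clear(e,f), clear(f,b), clear(f,e)}  (21 atoms)
F2 = F1 ∪ {clear(f,f), on(b,b), on(b,f), on(e,f)}  (25 atoms)
F3 = F2 ∪ {clear(c,f), clear(f,c)}  (27 atoms)
goal ⊆ F3  ⇒  h_max = 3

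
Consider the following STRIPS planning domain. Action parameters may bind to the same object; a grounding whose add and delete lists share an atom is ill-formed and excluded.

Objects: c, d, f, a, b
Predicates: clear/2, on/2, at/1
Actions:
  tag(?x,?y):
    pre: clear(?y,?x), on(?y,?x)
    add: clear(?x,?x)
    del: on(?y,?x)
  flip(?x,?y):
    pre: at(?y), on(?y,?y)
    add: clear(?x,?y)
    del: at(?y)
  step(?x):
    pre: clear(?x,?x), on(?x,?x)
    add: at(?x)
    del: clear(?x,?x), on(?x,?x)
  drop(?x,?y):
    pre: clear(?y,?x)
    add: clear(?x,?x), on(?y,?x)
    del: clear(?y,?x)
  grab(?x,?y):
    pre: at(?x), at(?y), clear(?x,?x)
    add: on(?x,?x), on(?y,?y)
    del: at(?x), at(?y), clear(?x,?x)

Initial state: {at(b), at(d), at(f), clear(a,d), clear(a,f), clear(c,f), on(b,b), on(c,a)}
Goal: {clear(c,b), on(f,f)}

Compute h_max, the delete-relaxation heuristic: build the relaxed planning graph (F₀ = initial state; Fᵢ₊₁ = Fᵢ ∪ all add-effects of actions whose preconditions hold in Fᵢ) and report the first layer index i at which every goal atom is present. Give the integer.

F0 = init (8 atoms)
F1 = F0 ∪ {clear(a,b), clear(b,b), clear(c,b), clear(d,b), clear(d,d), clear(f,b), clear(f,f), on(a,d), on(a,f), on(c,f)}  (18 atoms)
F2 = F1 ∪ {on(a,b), on(c,b), on(d,b), on(d,d), on(f,b), on(f,f)}  (24 atoms)
goal ⊆ F2  ⇒  h_max = 2

2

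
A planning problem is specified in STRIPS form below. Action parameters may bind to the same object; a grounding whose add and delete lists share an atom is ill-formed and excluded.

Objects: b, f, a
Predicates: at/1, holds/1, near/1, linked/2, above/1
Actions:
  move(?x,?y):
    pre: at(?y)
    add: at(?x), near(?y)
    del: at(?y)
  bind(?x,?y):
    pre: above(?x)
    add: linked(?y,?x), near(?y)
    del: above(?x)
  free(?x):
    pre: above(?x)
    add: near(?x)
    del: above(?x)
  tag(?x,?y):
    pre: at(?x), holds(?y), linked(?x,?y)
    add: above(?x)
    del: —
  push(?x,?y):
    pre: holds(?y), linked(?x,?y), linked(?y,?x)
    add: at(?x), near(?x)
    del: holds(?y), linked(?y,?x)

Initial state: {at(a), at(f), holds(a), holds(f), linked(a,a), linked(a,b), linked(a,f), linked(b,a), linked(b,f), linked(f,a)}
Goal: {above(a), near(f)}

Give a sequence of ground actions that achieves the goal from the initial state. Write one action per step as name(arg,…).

1. move(b,f)  →  {at(a), at(b), holds(a), holds(f), linked(a,a), linked(a,b), linked(a,f), linked(b,a), linked(b,f), linked(f,a), near(f)}
2. tag(a,f)  →  {above(a), at(a), at(b), holds(a), holds(f), linked(a,a), linked(a,b), linked(a,f), linked(b,a), linked(b,f), linked(f,a), near(f)}

move(b,f); tag(a,f)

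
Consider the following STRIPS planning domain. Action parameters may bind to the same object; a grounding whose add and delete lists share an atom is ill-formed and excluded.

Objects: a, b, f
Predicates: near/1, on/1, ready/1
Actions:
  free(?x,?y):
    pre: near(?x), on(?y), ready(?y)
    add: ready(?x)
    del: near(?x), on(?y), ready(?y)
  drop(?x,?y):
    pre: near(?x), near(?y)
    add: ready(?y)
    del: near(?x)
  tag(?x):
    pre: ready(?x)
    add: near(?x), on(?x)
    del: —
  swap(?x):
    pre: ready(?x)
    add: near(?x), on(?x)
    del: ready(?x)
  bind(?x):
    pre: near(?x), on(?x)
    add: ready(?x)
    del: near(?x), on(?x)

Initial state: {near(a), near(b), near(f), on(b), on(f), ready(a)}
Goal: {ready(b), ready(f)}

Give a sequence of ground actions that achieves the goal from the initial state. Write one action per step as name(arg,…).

drop(a,b); drop(b,f)

1. drop(a,b)  →  {near(b), near(f), on(b), on(f), ready(a), ready(b)}
2. drop(b,f)  →  {near(f), on(b), on(f), ready(a), ready(b), ready(f)}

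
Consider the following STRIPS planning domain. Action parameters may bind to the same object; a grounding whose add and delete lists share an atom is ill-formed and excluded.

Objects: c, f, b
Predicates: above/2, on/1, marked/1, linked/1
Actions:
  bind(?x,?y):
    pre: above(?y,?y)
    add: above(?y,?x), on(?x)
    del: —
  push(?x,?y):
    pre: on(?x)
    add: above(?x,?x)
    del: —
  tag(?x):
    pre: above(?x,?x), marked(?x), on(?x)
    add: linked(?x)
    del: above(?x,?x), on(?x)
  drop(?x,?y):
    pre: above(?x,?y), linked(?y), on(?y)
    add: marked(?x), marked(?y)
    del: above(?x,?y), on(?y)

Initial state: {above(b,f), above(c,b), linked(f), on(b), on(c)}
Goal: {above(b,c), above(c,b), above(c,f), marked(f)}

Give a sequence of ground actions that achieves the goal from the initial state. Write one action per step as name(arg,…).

1. push(c,c)  →  {above(b,f), above(c,b), above(c,c), linked(f), on(b), on(c)}
2. bind(f,c)  →  {above(b,f), above(c,b), above(c,c), above(c,f), linked(f), on(b), on(c), on(f)}
3. push(b,c)  →  {above(b,b), above(b,f), above(c,b), above(c,c), above(c,f), linked(f), on(b), on(c), on(f)}
4. bind(c,b)  →  {above(b,b), above(b,c), above(b,f), above(c,b), above(c,c), above(c,f), linked(f), on(b), on(c), on(f)}
5. drop(b,f)  →  {above(b,b), above(b,c), above(c,b), above(c,c), above(c,f), linked(f), marked(b), marked(f), on(b), on(c)}

push(c,c); bind(f,c); push(b,c); bind(c,b); drop(b,f)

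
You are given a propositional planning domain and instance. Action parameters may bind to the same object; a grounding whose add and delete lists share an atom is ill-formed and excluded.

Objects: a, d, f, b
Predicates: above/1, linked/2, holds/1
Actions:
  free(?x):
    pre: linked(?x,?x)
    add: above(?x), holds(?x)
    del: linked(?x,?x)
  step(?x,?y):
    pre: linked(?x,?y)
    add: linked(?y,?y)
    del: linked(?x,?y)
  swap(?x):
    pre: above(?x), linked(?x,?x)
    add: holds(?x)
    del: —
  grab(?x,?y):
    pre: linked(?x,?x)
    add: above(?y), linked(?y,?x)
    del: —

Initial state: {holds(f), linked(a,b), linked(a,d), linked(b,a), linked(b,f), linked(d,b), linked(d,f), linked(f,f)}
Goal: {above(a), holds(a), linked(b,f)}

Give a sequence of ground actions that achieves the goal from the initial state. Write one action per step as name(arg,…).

1. step(b,a)  →  {holds(f), linked(a,a), linked(a,b), linked(a,d), linked(b,f), linked(d,b), linked(d,f), linked(f,f)}
2. free(a)  →  {above(a), holds(a), holds(f), linked(a,b), linked(a,d), linked(b,f), linked(d,b), linked(d,f), linked(f,f)}

step(b,a); free(a)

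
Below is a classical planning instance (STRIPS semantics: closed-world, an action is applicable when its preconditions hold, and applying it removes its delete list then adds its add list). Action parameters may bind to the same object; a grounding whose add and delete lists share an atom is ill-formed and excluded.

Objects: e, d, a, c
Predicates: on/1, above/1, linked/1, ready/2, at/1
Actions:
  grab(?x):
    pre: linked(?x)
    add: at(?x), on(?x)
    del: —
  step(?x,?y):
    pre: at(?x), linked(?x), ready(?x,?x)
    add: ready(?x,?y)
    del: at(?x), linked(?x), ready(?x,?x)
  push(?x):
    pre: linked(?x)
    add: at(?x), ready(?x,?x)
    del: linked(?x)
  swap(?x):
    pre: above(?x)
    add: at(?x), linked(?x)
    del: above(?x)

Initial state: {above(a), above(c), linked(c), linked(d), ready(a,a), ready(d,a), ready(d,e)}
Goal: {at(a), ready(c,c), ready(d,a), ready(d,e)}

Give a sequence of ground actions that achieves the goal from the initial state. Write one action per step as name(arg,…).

push(c); swap(a)

1. push(c)  →  {above(a), above(c), at(c), linked(d), ready(a,a), ready(c,c), ready(d,a), ready(d,e)}
2. swap(a)  →  {above(c), at(a), at(c), linked(a), linked(d), ready(a,a), ready(c,c), ready(d,a), ready(d,e)}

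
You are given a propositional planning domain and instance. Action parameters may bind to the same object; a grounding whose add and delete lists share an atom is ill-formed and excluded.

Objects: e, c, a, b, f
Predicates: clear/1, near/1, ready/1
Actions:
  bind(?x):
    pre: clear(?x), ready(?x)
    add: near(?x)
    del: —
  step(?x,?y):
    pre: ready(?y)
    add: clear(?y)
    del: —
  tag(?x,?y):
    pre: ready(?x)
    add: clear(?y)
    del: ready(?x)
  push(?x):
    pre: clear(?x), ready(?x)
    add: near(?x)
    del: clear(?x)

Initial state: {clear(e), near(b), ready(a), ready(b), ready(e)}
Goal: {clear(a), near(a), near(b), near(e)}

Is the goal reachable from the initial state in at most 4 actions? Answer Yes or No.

1. bind(e)  →  {clear(e), near(b), near(e), ready(a), ready(b), ready(e)}
2. step(e,a)  →  {clear(a), clear(e), near(b), near(e), ready(a), ready(b), ready(e)}
3. bind(a)  →  {clear(a), clear(e), near(a), near(b), near(e), ready(a), ready(b), ready(e)}
optimal plan length = 3; 3 ≤ 4

Yes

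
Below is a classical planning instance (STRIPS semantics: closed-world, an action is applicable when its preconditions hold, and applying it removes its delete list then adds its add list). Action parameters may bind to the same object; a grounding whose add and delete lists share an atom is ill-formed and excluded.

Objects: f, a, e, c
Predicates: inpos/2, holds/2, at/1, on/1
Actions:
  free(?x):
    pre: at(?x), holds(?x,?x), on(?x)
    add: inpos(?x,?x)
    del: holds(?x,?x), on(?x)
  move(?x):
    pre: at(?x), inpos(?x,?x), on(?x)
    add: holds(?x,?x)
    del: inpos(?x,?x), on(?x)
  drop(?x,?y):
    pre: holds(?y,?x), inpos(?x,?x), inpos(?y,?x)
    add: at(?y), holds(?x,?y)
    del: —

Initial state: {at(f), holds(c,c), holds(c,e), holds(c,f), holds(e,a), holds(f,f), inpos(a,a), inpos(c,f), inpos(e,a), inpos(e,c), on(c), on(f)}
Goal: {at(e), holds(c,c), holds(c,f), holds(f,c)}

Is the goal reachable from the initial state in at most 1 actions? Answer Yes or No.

1. free(f)  →  {at(f), holds(c,c), holds(c,e), holds(c,f), holds(e,a), inpos(a,a), inpos(c,f), inpos(e,a), inpos(e,c), inpos(f,f), on(c)}
2. drop(f,c)  →  {at(c), at(f), holds(c,c), holds(c,e), holds(c,f), holds(e,a), holds(f,c), inpos(a,a), inpos(c,f), inpos(e,a), inpos(e,c), inpos(f,f), on(c)}
3. drop(a,e)  →  {at(c), at(e), at(f), holds(a,e), holds(c,c), holds(c,e), holds(c,f), holds(e,a), holds(f,c), inpos(a,a), inpos(c,f), inpos(e,a), inpos(e,c), inpos(f,f), on(c)}
optimal plan length = 3; 3 > 1

No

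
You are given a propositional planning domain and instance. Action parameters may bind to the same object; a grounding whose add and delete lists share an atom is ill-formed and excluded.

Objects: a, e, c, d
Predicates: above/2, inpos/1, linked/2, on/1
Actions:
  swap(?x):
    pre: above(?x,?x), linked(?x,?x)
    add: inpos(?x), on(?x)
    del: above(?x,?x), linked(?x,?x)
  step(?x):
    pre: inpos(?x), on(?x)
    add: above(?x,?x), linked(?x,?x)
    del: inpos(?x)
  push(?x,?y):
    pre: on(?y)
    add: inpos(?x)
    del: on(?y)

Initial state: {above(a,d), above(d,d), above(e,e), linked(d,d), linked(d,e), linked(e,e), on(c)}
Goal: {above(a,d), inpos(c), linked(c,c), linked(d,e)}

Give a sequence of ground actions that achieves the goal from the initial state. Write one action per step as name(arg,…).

1. swap(e)  →  {above(a,d), above(d,d), inpos(e), linked(d,d), linked(d,e), on(c), on(e)}
2. push(c,e)  →  {above(a,d), above(d,d), inpos(c), inpos(e), linked(d,d), linked(d,e), on(c)}
3. step(c)  →  {above(a,d), above(c,c), above(d,d), inpos(e), linked(c,c), linked(d,d), linked(d,e), on(c)}
4. push(c,c)  →  {above(a,d), above(c,c), above(d,d), inpos(c), inpos(e), linked(c,c), linked(d,d), linked(d,e)}

swap(e); push(c,e); step(c); push(c,c)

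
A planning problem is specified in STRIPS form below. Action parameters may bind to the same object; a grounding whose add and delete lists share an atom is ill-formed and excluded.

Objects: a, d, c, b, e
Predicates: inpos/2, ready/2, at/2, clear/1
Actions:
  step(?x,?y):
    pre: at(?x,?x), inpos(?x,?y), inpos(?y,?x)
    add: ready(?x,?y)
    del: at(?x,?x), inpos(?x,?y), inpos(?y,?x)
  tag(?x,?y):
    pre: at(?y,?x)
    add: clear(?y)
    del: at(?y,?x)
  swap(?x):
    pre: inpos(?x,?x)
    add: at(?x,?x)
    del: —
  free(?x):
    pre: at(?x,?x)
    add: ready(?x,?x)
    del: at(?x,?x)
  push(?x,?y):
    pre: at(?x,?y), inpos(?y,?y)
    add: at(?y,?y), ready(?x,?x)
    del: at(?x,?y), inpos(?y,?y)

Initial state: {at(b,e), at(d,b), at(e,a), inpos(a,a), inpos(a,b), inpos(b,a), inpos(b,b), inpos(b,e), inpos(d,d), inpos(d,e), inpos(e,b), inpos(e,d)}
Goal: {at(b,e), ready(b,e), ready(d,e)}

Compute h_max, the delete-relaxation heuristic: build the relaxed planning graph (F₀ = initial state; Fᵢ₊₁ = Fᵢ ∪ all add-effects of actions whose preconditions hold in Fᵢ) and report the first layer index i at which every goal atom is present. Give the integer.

F0 = init (12 atoms)
F1 = F0 ∪ {at(a,a), at(b,b), at(d,d), clear(b), clear(d), clear(e), ready(d,d), ready(e,e)}  (20 atoms)
F2 = F1 ∪ {clear(a), ready(a,a), ready(a,b), ready(b,a), ready(b,b), ready(b,e), ready(d,e)}  (27 atoms)
goal ⊆ F2  ⇒  h_max = 2

2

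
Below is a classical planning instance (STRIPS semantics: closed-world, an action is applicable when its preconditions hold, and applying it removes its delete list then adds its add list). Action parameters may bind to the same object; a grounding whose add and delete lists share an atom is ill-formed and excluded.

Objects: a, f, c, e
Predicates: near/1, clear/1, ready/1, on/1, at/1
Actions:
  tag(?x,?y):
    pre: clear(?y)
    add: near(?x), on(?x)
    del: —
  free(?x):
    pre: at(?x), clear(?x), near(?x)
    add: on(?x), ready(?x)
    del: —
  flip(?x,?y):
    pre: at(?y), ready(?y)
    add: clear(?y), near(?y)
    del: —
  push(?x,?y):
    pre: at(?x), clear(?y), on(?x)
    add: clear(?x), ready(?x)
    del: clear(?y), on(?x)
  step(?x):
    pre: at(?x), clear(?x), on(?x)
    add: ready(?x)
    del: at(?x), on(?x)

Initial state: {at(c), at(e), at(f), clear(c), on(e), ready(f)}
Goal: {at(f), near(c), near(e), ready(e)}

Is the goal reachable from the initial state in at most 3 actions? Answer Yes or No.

Yes

1. tag(c,c)  →  {at(c), at(e), at(f), clear(c), near(c), on(c), on(e), ready(f)}
2. tag(e,c)  →  {at(c), at(e), at(f), clear(c), near(c), near(e), on(c), on(e), ready(f)}
3. push(e,c)  →  {at(c), at(e), at(f), clear(e), near(c), near(e), on(c), ready(e), ready(f)}
optimal plan length = 3; 3 ≤ 3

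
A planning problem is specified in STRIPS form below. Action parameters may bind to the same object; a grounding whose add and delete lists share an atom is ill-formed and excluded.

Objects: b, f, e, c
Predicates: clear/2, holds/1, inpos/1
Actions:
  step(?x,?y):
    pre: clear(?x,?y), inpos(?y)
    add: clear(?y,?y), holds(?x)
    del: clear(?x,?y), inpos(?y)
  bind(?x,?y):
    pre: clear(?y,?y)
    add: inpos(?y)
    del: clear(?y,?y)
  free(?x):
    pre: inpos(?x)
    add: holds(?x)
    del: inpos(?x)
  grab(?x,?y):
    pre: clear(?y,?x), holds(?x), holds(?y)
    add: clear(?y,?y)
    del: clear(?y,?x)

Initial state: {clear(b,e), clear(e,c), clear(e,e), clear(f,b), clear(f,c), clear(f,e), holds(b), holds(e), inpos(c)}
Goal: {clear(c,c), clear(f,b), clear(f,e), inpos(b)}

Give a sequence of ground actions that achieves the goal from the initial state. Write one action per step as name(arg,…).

1. step(f,c)  →  {clear(b,e), clear(c,c), clear(e,c), clear(e,e), clear(f,b), clear(f,e), holds(b), holds(e), holds(f)}
2. grab(e,b)  →  {clear(b,b), clear(c,c), clear(e,c), clear(e,e), clear(f,b), clear(f,e), holds(b), holds(e), holds(f)}
3. bind(b,b)  →  {clear(c,c), clear(e,c), clear(e,e), clear(f,b), clear(f,e), holds(b), holds(e), holds(f), inpos(b)}

step(f,c); grab(e,b); bind(b,b)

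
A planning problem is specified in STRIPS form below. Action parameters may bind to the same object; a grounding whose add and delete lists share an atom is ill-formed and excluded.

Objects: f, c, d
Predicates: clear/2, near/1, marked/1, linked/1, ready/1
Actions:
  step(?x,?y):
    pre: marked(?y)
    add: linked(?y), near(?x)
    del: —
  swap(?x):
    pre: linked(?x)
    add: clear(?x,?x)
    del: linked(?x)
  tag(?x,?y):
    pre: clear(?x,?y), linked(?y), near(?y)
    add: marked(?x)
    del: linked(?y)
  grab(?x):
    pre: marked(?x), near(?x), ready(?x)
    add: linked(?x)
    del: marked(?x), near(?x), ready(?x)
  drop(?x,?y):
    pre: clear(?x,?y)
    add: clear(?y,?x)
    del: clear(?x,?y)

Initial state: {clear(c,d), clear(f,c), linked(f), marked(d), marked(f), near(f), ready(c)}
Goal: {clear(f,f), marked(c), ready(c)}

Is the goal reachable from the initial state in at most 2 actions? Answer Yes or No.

1. step(d,d)  →  {clear(c,d), clear(f,c), linked(d), linked(f), marked(d), marked(f), near(d), near(f), ready(c)}
2. swap(f)  →  {clear(c,d), clear(f,c), clear(f,f), linked(d), marked(d), marked(f), near(d), near(f), ready(c)}
3. tag(c,d)  →  {clear(c,d), clear(f,c), clear(f,f), marked(c), marked(d), marked(f), near(d), near(f), ready(c)}
optimal plan length = 3; 3 > 2

No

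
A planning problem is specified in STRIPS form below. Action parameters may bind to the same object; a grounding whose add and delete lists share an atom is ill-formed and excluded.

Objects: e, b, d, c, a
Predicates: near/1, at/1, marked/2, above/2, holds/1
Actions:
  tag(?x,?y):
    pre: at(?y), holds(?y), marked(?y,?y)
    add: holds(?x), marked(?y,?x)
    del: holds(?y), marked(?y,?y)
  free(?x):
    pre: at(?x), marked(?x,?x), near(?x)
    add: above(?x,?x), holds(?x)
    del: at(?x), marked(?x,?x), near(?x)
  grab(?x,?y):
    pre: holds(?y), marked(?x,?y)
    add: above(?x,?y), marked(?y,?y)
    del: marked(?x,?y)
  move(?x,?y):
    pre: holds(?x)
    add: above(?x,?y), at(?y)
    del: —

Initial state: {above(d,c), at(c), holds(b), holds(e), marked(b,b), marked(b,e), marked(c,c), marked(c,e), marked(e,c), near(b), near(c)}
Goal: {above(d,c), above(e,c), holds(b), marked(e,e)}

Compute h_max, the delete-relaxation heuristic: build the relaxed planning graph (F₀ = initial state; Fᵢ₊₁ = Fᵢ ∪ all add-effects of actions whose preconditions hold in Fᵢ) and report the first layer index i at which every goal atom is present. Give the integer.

1

F0 = init (11 atoms)
F1 = F0 ∪ {above(b,a), above(b,b), above(b,c), above(b,d), above(b,e), above(c,c), above(c,e), above(e,a), above(e,b), above(e,c), above(e,d), above(e,e), at(a), at(b), at(d), at(e), holds(c), marked(e,e)}  (29 atoms)
goal ⊆ F1  ⇒  h_max = 1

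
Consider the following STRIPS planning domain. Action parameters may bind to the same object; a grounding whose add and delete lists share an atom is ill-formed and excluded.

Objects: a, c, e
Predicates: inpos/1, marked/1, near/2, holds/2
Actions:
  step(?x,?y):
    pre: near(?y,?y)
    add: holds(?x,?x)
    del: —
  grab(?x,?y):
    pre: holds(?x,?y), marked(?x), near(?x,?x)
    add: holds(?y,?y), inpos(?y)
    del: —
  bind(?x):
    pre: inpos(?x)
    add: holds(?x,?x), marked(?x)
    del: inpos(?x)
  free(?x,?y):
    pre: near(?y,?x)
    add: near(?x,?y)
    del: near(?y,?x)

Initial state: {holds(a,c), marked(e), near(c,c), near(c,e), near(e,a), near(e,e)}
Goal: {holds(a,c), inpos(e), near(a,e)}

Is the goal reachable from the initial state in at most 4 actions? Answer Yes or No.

1. step(e,c)  →  {holds(a,c), holds(e,e), marked(e), near(c,c), near(c,e), near(e,a), near(e,e)}
2. grab(e,e)  →  {holds(a,c), holds(e,e), inpos(e), marked(e), near(c,c), near(c,e), near(e,a), near(e,e)}
3. free(a,e)  →  {holds(a,c), holds(e,e), inpos(e), marked(e), near(a,e), near(c,c), near(c,e), near(e,e)}
optimal plan length = 3; 3 ≤ 4

Yes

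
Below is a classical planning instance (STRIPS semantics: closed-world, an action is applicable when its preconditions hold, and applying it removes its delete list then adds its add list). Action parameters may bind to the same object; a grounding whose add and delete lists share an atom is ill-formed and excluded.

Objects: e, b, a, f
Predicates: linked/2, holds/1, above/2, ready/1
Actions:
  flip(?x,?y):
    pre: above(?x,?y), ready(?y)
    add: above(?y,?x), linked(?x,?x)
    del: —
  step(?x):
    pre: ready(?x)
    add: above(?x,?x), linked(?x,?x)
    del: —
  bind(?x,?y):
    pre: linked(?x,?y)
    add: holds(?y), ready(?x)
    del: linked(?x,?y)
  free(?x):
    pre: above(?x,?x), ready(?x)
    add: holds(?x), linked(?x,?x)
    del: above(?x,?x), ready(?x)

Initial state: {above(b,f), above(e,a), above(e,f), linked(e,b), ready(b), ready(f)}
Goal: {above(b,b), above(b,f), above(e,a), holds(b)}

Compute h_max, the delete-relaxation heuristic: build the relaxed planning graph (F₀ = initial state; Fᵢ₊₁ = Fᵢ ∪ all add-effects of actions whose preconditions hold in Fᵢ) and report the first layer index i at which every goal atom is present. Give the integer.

F0 = init (6 atoms)
F1 = F0 ∪ {above(b,b), above(f,b), above(f,e), above(f,f), holds(b), linked(b,b), linked(e,e), linked(f,f), ready(e)}  (15 atoms)
goal ⊆ F1  ⇒  h_max = 1

1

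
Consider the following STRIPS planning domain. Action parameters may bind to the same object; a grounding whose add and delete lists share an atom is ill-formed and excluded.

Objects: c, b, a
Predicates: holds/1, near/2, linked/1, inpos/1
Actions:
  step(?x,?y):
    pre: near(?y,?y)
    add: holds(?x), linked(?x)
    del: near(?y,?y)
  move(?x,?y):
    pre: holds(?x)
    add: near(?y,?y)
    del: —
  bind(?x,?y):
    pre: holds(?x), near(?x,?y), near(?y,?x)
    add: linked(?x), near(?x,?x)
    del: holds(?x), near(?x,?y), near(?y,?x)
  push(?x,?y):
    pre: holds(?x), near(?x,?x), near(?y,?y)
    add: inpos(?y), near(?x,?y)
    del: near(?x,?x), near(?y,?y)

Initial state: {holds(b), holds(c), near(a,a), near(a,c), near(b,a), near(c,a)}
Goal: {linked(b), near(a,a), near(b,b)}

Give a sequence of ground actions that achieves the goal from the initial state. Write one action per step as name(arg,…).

1. step(b,a)  →  {holds(b), holds(c), linked(b), near(a,c), near(b,a), near(c,a)}
2. move(c,b)  →  {holds(b), holds(c), linked(b), near(a,c), near(b,a), near(b,b), near(c,a)}
3. move(c,a)  →  {holds(b), holds(c), linked(b), near(a,a), near(a,c), near(b,a), near(b,b), near(c,a)}

step(b,a); move(c,b); move(c,a)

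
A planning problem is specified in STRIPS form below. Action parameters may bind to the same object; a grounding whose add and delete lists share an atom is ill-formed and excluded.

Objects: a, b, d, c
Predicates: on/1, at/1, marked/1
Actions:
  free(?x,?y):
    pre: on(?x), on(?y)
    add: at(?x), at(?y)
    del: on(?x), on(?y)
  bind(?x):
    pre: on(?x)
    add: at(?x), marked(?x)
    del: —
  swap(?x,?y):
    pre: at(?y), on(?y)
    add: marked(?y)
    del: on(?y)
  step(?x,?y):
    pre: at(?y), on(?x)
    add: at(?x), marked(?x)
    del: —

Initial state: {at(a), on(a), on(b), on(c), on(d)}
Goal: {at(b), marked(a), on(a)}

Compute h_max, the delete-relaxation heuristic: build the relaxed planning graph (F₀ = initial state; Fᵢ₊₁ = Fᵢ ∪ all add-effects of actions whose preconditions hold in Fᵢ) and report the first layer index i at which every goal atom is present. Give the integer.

1

F0 = init (5 atoms)
F1 = F0 ∪ {at(b), at(c), at(d), marked(a), marked(b), marked(c), marked(d)}  (12 atoms)
goal ⊆ F1  ⇒  h_max = 1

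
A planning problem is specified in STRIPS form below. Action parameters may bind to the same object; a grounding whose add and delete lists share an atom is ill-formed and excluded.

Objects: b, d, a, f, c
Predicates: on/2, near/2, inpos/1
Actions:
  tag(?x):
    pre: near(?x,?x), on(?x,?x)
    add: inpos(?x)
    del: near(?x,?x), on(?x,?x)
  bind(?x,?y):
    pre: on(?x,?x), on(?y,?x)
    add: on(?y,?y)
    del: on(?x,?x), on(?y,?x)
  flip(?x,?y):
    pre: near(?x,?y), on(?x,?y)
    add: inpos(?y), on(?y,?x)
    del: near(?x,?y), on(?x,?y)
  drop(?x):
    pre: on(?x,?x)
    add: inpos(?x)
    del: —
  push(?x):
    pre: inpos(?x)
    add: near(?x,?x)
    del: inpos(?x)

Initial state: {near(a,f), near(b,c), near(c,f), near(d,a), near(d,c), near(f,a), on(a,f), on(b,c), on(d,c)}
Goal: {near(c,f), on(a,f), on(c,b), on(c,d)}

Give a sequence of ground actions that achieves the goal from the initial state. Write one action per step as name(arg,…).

flip(b,c); flip(d,c)

1. flip(b,c)  →  {inpos(c), near(a,f), near(c,f), near(d,a), near(d,c), near(f,a), on(a,f), on(c,b), on(d,c)}
2. flip(d,c)  →  {inpos(c), near(a,f), near(c,f), near(d,a), near(f,a), on(a,f), on(c,b), on(c,d)}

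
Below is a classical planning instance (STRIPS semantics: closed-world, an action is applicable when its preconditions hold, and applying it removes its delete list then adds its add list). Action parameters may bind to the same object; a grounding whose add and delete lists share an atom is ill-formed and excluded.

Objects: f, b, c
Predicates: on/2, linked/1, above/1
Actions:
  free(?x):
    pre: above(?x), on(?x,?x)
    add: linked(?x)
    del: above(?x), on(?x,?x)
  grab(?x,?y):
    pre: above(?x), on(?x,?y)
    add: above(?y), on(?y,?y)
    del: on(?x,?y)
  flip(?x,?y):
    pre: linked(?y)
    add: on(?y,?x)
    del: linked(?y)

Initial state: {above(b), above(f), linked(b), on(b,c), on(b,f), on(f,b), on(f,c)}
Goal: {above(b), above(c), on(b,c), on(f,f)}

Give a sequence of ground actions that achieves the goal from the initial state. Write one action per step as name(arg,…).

1. grab(f,c)  →  {above(b), above(c), above(f), linked(b), on(b,c), on(b,f), on(c,c), on(f,b)}
2. grab(b,f)  →  {above(b), above(c), above(f), linked(b), on(b,c), on(c,c), on(f,b), on(f,f)}

grab(f,c); grab(b,f)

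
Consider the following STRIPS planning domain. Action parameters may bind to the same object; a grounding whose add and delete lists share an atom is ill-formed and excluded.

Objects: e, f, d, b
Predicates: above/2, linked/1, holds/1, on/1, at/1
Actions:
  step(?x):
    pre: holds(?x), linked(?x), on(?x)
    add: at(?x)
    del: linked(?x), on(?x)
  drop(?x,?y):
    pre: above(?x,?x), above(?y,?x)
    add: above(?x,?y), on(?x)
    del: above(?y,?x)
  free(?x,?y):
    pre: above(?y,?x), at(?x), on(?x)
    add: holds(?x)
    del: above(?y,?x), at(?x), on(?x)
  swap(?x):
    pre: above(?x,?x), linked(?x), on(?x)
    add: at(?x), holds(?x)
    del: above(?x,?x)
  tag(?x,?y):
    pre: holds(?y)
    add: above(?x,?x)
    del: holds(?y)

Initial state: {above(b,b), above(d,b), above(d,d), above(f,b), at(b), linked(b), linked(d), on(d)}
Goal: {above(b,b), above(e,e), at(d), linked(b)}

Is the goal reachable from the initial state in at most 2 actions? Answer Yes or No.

Yes

1. swap(d)  →  {above(b,b), above(d,b), above(f,b), at(b), at(d), holds(d), linked(b), linked(d), on(d)}
2. tag(e,d)  →  {above(b,b), above(d,b), above(e,e), above(f,b), at(b), at(d), linked(b), linked(d), on(d)}
optimal plan length = 2; 2 ≤ 2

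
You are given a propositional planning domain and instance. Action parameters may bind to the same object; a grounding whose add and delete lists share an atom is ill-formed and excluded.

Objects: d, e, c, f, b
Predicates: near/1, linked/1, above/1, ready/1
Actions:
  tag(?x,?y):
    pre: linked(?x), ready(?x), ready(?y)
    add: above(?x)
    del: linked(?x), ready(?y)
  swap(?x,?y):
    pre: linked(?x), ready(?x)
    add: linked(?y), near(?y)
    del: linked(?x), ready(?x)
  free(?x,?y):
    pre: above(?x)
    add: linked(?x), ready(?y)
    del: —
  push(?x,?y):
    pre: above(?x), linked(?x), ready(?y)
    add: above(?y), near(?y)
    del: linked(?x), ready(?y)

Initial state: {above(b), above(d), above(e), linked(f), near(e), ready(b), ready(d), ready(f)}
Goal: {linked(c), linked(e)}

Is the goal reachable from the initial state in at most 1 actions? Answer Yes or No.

No

1. swap(f,c)  →  {above(b), above(d), above(e), linked(c), near(c), near(e), ready(b), ready(d)}
2. free(e,d)  →  {above(b), above(d), above(e), linked(c), linked(e), near(c), near(e), ready(b), ready(d)}
optimal plan length = 2; 2 > 1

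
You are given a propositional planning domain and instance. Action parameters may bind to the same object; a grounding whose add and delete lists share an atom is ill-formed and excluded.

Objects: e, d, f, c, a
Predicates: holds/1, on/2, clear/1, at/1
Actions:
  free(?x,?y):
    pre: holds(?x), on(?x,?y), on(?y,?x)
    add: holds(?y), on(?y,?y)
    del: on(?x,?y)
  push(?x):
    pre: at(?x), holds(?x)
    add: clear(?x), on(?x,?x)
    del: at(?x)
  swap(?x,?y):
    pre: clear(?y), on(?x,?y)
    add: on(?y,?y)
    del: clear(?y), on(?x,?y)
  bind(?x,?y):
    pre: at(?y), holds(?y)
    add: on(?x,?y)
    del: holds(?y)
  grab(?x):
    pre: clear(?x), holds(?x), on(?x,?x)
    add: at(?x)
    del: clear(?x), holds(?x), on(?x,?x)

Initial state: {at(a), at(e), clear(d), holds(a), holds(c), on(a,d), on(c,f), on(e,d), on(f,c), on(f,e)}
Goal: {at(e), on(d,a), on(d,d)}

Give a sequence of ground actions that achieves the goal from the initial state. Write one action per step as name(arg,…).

swap(e,d); bind(d,a)

1. swap(e,d)  →  {at(a), at(e), holds(a), holds(c), on(a,d), on(c,f), on(d,d), on(f,c), on(f,e)}
2. bind(d,a)  →  {at(a), at(e), holds(c), on(a,d), on(c,f), on(d,a), on(d,d), on(f,c), on(f,e)}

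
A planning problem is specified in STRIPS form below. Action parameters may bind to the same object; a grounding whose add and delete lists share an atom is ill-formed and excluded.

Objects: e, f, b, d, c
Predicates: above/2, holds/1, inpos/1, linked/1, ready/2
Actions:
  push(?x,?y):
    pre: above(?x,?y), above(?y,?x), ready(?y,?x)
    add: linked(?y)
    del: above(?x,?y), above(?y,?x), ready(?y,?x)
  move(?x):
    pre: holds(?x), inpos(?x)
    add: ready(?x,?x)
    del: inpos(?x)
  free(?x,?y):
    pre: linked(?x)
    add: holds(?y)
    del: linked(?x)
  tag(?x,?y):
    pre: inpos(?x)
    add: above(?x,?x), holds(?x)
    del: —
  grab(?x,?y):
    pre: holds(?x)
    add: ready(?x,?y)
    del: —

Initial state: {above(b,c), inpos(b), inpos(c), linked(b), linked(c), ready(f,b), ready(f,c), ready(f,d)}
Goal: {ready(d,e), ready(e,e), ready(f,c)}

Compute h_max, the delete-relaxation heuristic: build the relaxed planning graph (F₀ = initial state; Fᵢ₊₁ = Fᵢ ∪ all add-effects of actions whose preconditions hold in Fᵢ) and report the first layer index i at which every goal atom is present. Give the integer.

F0 = init (8 atoms)
F1 = F0 ∪ {above(b,b), above(c,c), holds(b), holds(c), holds(d), holds(e), holds(f)}  (15 atoms)
F2 = F1 ∪ {ready(b,b), ready(b,c), ready(b,d), ready(b,e), ready(b,f), ready(c,b), ready(c,c), ready(c,d), ready(c,e), ready(c,f), ready(d,b), ready(d,c), ready(d,d), ready(d,e), ready(d,f), ready(e,b), ready(e,c), ready(e,d), ready(e,e), ready(e,f), ready(f,e), ready(f,f)}  (37 atoms)
goal ⊆ F2  ⇒  h_max = 2

2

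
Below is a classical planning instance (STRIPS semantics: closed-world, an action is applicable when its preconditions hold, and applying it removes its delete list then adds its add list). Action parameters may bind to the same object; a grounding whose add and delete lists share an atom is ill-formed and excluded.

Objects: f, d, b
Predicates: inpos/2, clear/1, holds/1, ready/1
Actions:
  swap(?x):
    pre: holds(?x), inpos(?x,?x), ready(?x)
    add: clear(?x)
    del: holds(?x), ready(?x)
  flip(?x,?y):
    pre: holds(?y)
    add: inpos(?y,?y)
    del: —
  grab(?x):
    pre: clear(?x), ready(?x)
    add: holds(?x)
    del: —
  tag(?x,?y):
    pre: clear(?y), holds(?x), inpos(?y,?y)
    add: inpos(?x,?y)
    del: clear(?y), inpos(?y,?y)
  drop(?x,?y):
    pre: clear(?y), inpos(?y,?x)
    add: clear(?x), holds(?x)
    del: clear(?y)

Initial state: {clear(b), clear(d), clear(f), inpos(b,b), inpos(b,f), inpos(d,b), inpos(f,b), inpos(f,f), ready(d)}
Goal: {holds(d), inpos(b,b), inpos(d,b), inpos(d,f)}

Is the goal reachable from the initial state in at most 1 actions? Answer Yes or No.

No

1. grab(d)  →  {clear(b), clear(d), clear(f), holds(d), inpos(b,b), inpos(b,f), inpos(d,b), inpos(f,b), inpos(f,f), ready(d)}
2. tag(d,f)  →  {clear(b), clear(d), holds(d), inpos(b,b), inpos(b,f), inpos(d,b), inpos(d,f), inpos(f,b), ready(d)}
optimal plan length = 2; 2 > 1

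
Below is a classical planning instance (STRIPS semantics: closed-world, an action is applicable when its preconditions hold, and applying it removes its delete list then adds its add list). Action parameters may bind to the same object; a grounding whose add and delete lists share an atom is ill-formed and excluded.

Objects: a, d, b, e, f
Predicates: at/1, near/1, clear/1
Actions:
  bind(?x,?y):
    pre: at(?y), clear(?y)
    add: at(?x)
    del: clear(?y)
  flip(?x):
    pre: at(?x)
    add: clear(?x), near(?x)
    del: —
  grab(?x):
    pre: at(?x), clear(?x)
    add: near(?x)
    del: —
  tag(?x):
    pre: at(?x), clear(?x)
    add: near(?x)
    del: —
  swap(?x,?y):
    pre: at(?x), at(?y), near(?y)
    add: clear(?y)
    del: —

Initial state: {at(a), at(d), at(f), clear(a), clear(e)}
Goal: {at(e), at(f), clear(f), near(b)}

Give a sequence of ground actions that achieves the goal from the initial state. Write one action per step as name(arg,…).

1. bind(b,a)  →  {at(a), at(b), at(d), at(f), clear(e)}
2. flip(b)  →  {at(a), at(b), at(d), at(f), clear(b), clear(e), near(b)}
3. bind(e,b)  →  {at(a), at(b), at(d), at(e), at(f), clear(e), near(b)}
4. flip(f)  →  {at(a), at(b), at(d), at(e), at(f), clear(e), clear(f), near(b), near(f)}

bind(b,a); flip(b); bind(e,b); flip(f)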